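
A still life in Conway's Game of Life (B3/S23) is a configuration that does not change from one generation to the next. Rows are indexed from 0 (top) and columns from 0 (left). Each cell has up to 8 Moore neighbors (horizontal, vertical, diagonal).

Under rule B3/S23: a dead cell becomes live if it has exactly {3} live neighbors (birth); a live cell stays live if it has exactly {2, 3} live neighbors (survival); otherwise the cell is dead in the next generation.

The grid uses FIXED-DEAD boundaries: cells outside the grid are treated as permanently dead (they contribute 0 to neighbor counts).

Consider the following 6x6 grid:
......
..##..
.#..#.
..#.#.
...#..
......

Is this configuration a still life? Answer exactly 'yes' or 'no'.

Compute generation 1 and compare to generation 0 (given above):
Generation 1:
......
..##..
.#..#.
..#.#.
...#..
......
The grids are IDENTICAL -> still life.

Answer: yes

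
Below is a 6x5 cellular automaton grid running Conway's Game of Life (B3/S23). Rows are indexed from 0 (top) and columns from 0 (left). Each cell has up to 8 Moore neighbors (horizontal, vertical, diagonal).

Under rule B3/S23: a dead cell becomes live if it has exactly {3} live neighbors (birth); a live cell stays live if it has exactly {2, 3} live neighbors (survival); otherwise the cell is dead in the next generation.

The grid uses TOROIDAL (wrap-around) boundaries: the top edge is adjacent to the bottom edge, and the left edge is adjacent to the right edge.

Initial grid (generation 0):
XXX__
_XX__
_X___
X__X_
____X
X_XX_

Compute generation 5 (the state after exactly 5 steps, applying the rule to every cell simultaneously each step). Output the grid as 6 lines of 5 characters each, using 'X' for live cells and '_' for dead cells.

Answer: X_X__
X_X__
X_X__
___XX
X_XXX
X_XXX

Derivation:
Simulating step by step:
Generation 0 (given above): 12 live cells
Generation 1: 12 live cells
X___X
_____
XX___
X___X
XXX__
X_XX_
Generation 2: 14 live cells
XX_XX
_X__X
XX__X
__X_X
__X__
__XX_
Generation 3: 9 live cells
_X___
_____
_XX_X
__X_X
_XX__
X____
Generation 4: 12 live cells
_____
XXX__
XXX__
_____
XXXX_
X_X__
Generation 5: 16 live cells
(generation 5 grid is the final answer)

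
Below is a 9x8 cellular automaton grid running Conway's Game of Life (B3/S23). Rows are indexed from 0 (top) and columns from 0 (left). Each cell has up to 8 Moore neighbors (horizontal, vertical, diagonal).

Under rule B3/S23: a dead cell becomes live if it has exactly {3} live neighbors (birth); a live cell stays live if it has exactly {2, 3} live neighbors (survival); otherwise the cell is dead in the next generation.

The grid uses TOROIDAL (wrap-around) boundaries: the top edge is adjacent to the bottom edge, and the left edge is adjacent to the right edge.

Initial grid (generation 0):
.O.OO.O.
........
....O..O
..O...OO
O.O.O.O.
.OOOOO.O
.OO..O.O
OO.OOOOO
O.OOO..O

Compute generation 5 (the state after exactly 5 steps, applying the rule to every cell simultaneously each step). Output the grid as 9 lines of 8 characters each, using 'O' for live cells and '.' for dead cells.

Answer: OO..O..O
..OOOOO.
OOOO..O.
.O......
O....OO.
O.......
........
........
........

Derivation:
Simulating step by step:
Generation 0 (given above): 35 live cells
Generation 1: 16 live cells
OO..OO.O
...OOO..
......OO
OO....O.
O...O...
.......O
........
........
........
Generation 2: 16 live cells
O..O.OO.
...O....
O...O.OO
OO...OO.
OO......
........
........
........
O.......
Generation 3: 14 live cells
....O..O
O..O....
OO..O.O.
.....OO.
OO.....O
........
........
........
.......O
Generation 4: 17 live cells
O......O
OO.OOO..
OO..O.O.
.....OO.
O.....OO
O.......
........
........
........
Generation 5: 19 live cells
(generation 5 grid is the final answer)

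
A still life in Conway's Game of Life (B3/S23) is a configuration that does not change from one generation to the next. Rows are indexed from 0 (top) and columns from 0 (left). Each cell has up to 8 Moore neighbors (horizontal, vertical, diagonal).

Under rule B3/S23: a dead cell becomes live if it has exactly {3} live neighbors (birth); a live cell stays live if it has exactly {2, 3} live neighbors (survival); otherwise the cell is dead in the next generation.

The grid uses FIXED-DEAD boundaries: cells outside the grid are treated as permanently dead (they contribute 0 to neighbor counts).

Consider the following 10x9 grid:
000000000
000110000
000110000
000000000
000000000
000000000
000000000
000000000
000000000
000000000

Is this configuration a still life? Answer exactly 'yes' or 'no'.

Answer: yes

Derivation:
Compute generation 1 and compare to generation 0 (given above):
Generation 1:
000000000
000110000
000110000
000000000
000000000
000000000
000000000
000000000
000000000
000000000
The grids are IDENTICAL -> still life.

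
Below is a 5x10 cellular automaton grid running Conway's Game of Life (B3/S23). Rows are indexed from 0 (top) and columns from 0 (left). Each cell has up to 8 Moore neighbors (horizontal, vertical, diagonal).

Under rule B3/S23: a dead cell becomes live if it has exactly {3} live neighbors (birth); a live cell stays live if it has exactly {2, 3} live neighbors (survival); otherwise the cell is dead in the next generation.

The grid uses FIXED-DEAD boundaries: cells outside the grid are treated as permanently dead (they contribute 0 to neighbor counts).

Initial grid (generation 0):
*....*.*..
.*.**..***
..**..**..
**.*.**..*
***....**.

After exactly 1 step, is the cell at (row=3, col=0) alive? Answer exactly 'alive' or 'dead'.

Simulating step by step:
Generation 0 (given above): 24 live cells
Generation 1: 18 live cells
....*.**..
.*.***....
*........*
*..***....
*.*...***.

Cell (3,0) at generation 1: 1 -> alive

Answer: alive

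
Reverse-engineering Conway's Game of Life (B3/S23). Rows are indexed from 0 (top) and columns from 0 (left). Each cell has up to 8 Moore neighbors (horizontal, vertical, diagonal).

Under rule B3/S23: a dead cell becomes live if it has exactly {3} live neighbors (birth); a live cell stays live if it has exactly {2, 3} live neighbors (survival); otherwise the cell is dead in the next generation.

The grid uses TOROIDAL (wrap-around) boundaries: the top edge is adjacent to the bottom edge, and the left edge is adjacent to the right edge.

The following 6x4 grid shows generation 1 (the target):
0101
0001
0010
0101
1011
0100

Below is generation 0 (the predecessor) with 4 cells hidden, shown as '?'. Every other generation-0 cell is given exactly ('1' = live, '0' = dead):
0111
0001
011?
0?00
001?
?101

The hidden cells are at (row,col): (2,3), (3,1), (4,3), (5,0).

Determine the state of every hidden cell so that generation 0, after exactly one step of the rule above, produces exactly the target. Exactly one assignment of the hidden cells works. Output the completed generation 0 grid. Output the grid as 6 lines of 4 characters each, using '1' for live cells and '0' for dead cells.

Answer: 0111
0001
0110
0000
0011
0101

Derivation:
Hidden generation-0 cells (in order): (2,3), (3,1), (4,3), (5,0).
A hidden cell only influences target cells in its own 3x3 neighborhood. Try each of the 2^4 = 16 assignments, step the completed generation 0 forward once under B3/S23, and compare with the target:
  (2,3)=0 (3,1)=0 (4,3)=0 (5,0)=0 -> step gives (3,2)='1' but target has '0' -> reject
  (2,3)=0 (3,1)=0 (4,3)=0 (5,0)=1 -> step gives (0,3)='0' but target has '1' -> reject
  (2,3)=0 (3,1)=0 (4,3)=1 (5,0)=0 -> step reproduces the target at every cell -> ACCEPT
  (2,3)=0 (3,1)=0 (4,3)=1 (5,0)=1 -> step gives (0,3)='0' but target has '1' -> reject
  (2,3)=0 (3,1)=1 (4,3)=0 (5,0)=0 -> step gives (2,0)='1' but target has '0' -> reject
  (2,3)=0 (3,1)=1 (4,3)=0 (5,0)=1 -> step gives (0,3)='0' but target has '1' -> reject
  (2,3)=0 (3,1)=1 (4,3)=1 (5,0)=0 -> step gives (2,0)='1' but target has '0' -> reject
  (2,3)=0 (3,1)=1 (4,3)=1 (5,0)=1 -> step gives (0,3)='0' but target has '1' -> reject
  (2,3)=1 (3,1)=0 (4,3)=0 (5,0)=0 -> step gives (1,3)='0' but target has '1' -> reject
  (2,3)=1 (3,1)=0 (4,3)=0 (5,0)=1 -> step gives (0,3)='0' but target has '1' -> reject
  (2,3)=1 (3,1)=0 (4,3)=1 (5,0)=0 -> step gives (1,3)='0' but target has '1' -> reject
  (2,3)=1 (3,1)=0 (4,3)=1 (5,0)=1 -> step gives (0,3)='0' but target has '1' -> reject
  (2,3)=1 (3,1)=1 (4,3)=0 (5,0)=0 -> step gives (1,3)='0' but target has '1' -> reject
  (2,3)=1 (3,1)=1 (4,3)=0 (5,0)=1 -> step gives (0,3)='0' but target has '1' -> reject
  (2,3)=1 (3,1)=1 (4,3)=1 (5,0)=0 -> step gives (1,3)='0' but target has '1' -> reject
  (2,3)=1 (3,1)=1 (4,3)=1 (5,0)=1 -> step gives (0,3)='0' but target has '1' -> reject
Unique solution: (2,3)=dead, (3,1)=dead, (4,3)=live, (5,0)=dead.
Check: live-neighbor counts of every cell in the completed generation 0:
5253
4463
2122
2343
3232
5374
Applying B3/S23 to generation 0 with these counts gives:
0101
0001
0010
0101
1011
0100
which matches the target exactly.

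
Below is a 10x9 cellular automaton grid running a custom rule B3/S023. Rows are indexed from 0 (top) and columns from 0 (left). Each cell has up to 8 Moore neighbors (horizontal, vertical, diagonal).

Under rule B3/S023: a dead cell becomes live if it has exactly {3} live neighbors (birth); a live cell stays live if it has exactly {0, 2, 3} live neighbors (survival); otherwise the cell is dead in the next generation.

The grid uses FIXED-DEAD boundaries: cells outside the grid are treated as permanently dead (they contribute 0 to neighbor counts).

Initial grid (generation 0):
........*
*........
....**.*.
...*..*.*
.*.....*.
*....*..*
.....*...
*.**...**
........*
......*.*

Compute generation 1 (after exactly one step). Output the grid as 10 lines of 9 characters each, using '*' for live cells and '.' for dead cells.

Answer: ........*
*........
....****.
....***.*
......***
......*..
.*..*.***
*......**
........*
......**.

Derivation:
Simulating step by step:
Generation 0 (given above): 22 live cells
Generation 1: 25 live cells
(generation 1 grid is the final answer)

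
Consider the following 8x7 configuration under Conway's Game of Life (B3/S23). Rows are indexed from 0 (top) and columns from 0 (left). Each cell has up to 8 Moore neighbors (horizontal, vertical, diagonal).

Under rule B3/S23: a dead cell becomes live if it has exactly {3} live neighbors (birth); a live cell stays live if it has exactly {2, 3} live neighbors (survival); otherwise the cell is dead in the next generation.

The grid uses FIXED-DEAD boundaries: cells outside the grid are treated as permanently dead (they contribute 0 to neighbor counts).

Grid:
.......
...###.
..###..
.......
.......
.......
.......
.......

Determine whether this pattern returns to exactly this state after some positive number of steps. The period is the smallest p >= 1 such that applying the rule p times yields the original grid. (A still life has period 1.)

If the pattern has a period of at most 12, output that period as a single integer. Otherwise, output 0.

Simulating and comparing each generation to the original:
Gen 0 (original, given above): 6 live cells
Gen 1: 6 live cells, differs from original
Gen 2: 6 live cells, MATCHES original -> period = 2

Answer: 2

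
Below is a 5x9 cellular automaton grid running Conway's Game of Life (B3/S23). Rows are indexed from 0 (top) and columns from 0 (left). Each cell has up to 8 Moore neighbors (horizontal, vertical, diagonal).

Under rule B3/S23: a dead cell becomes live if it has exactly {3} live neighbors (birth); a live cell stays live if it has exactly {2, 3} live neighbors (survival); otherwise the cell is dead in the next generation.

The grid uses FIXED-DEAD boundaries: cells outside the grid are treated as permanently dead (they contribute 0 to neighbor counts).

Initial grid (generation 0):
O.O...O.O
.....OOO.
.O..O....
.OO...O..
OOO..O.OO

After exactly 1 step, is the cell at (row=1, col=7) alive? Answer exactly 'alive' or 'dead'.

Answer: alive

Derivation:
Simulating step by step:
Generation 0 (given above): 18 live cells
Generation 1: 17 live cells
.....OO..
.O...OOO.
.OO....O.
...O.OOO.
O.O...OO.

Cell (1,7) at generation 1: 1 -> alive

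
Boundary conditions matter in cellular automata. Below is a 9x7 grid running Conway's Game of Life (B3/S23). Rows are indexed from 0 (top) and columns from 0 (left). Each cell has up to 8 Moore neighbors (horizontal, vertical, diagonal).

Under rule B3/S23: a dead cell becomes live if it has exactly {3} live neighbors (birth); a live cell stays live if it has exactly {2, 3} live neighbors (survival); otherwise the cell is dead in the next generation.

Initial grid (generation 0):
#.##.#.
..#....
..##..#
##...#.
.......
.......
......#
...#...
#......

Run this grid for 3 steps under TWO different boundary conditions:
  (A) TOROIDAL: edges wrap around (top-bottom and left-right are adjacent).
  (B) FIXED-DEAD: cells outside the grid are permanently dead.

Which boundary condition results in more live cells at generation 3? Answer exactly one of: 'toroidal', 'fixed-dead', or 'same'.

Under TOROIDAL boundary, generation 3:
.##.#.#
.#.#.#.
##..##.
#..#...
###....
.......
.......
.####..
##.####
Population = 26

Under FIXED-DEAD boundary, generation 3:
..##...
.#..#..
#...#..
.#.#...
..#....
.......
.......
.......
.......
Population = 9

Comparison: toroidal=26, fixed-dead=9 -> toroidal

Answer: toroidal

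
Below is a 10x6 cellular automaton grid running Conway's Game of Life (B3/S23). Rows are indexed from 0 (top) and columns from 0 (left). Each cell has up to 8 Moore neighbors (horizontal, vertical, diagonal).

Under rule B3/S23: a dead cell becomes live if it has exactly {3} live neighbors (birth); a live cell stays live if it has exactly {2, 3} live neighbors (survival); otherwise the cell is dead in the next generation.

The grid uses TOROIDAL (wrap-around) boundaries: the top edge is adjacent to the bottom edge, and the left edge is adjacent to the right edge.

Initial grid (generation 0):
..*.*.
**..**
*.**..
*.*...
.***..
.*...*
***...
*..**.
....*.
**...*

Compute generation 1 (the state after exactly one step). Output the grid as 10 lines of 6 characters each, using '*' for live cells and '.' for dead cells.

Answer: ..***.
*...*.
..***.
*.....
...*..
...*..
..***.
*.***.
.*.**.
**.***

Derivation:
Simulating step by step:
Generation 0 (given above): 26 live cells
Generation 1: 26 live cells
(generation 1 grid is the final answer)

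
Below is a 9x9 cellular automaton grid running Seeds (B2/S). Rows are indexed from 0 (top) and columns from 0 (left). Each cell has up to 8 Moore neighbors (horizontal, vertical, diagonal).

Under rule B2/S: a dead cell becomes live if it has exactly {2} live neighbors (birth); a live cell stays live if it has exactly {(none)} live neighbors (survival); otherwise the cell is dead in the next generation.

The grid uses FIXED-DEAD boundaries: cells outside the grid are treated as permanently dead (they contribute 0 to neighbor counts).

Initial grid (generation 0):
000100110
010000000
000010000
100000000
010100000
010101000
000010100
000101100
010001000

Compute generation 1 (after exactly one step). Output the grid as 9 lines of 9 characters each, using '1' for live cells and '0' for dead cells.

Answer: 001000000
001111110
110000000
011110000
000000000
100000100
000000010
001000010
001000000

Derivation:
Simulating step by step:
Generation 0 (given above): 18 live cells
Generation 1: 19 live cells
(generation 1 grid is the final answer)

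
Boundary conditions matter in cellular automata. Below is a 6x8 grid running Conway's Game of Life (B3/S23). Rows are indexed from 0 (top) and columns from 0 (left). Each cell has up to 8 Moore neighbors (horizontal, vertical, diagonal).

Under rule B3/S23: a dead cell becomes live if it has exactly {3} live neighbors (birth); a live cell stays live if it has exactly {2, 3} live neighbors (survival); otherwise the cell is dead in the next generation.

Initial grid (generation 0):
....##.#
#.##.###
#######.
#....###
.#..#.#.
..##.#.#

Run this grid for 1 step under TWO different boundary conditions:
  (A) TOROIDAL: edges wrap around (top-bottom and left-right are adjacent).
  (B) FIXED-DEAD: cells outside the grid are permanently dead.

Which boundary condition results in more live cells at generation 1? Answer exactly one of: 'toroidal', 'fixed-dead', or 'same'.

Under TOROIDAL boundary, generation 1:
.#......
........
........
........
.####...
#.##...#
Population = 9

Under FIXED-DEAD boundary, generation 1:
...###.#
#......#
#.......
#......#
.####...
..#####.
Population = 18

Comparison: toroidal=9, fixed-dead=18 -> fixed-dead

Answer: fixed-dead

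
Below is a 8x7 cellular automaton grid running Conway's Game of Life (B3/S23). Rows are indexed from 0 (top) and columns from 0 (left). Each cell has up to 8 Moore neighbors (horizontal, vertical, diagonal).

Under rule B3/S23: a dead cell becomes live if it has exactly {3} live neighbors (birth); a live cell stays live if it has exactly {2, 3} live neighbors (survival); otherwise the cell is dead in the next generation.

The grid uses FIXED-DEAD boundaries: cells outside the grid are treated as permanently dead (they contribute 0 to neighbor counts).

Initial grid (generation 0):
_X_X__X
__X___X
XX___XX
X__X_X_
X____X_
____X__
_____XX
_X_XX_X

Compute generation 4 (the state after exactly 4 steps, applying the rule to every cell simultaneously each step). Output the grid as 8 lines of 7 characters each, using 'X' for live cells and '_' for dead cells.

Simulating step by step:
Generation 0 (given above): 21 live cells
Generation 1: 19 live cells
__X____
X_X___X
XXX_XXX
X____X_
_____X_
____X_X
___X__X
____X_X
Generation 2: 19 live cells
_X_____
X_X___X
X_XXX_X
X______
____XXX
____X_X
___XX_X
_____X_
Generation 3: 18 live cells
_X_____
X_X__X_
X_XX_X_
_X____X
____X_X
______X
___XX_X
____XX_
Generation 4: 26 live cells
(generation 4 grid is the final answer)

Answer: _X_____
X_XXX__
X_XXXXX
_XXXX_X
______X
___XX_X
___XX_X
___XXX_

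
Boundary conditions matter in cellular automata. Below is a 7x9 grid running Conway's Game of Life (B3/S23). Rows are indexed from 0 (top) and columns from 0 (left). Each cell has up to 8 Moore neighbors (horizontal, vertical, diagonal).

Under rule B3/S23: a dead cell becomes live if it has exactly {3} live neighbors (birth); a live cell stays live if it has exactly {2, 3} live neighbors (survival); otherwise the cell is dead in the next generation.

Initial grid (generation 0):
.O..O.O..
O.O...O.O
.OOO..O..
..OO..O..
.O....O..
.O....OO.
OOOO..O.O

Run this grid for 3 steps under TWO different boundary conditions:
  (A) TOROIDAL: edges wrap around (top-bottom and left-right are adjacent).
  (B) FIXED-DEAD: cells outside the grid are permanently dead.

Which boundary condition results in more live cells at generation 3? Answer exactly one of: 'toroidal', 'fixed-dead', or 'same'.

Under TOROIDAL boundary, generation 3:
.....O...
......OO.
......O.O
.........
.........
.........
......O..
Population = 6

Under FIXED-DEAD boundary, generation 3:
.........
.........
.........
.........
.........
.O....O..
.O....O..
Population = 4

Comparison: toroidal=6, fixed-dead=4 -> toroidal

Answer: toroidal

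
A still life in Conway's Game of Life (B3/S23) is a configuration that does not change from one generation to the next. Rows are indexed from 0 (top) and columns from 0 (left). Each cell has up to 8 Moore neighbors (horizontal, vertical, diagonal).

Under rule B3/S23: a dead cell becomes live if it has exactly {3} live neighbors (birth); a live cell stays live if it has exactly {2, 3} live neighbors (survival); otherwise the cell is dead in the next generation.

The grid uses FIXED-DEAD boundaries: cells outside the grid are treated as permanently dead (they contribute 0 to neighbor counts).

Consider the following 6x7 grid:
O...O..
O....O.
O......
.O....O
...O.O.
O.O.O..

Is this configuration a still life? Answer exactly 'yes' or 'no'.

Compute generation 1 and compare to generation 0 (given above):
Generation 1:
.......
OO.....
OO.....
.......
.OOOOO.
...OO..
Cell (0,0) differs: gen0=1 vs gen1=0 -> NOT a still life.

Answer: no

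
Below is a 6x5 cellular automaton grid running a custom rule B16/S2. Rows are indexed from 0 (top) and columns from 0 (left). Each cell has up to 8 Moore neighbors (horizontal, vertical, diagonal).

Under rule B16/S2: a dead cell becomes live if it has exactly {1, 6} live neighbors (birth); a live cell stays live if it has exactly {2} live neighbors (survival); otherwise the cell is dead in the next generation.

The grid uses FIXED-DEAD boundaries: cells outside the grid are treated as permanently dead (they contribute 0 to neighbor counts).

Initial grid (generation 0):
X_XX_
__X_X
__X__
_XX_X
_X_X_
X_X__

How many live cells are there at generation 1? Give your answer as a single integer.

Simulating step by step:
Generation 0 (given above): 13 live cells
Generation 1: 5 live cells
__X__
X____
X____
_____
_____
__X_X
Population at generation 1: 5

Answer: 5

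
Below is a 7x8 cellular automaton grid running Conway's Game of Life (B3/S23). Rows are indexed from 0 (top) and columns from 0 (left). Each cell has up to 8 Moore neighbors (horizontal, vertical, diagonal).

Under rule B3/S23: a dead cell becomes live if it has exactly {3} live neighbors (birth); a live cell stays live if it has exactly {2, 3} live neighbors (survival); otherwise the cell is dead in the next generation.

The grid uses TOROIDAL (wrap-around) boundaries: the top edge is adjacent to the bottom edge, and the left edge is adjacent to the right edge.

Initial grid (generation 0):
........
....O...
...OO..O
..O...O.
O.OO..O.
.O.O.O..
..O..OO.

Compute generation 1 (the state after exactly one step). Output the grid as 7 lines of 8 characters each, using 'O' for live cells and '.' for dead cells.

Answer: .....O..
...OO...
...OOO..
.OO.OOO.
...OOOOO
.O.O.O.O
..O.OOO.

Derivation:
Simulating step by step:
Generation 0 (given above): 16 live cells
Generation 1: 24 live cells
(generation 1 grid is the final answer)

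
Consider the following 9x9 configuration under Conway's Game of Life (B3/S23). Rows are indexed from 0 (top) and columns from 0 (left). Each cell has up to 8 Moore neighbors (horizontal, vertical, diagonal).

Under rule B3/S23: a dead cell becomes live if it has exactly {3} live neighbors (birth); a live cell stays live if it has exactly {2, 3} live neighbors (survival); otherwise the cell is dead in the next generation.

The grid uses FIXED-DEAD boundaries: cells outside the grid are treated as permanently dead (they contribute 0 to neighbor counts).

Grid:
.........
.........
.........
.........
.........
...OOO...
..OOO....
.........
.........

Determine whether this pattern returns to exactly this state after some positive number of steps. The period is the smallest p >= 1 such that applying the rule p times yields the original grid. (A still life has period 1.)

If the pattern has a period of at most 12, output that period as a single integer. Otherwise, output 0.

Answer: 2

Derivation:
Simulating and comparing each generation to the original:
Gen 0 (original, given above): 6 live cells
Gen 1: 6 live cells, differs from original
Gen 2: 6 live cells, MATCHES original -> period = 2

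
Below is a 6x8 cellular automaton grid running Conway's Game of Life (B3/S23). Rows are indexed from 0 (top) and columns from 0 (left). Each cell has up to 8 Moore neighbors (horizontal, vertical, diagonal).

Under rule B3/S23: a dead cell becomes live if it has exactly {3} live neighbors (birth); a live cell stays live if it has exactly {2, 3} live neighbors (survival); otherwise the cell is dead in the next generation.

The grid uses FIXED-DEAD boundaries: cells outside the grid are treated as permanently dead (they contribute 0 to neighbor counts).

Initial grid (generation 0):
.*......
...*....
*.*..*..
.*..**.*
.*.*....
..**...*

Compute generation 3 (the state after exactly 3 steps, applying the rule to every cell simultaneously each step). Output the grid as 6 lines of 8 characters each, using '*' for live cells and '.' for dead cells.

Answer: ........
........
........
**....**
***.....
.**.....

Derivation:
Simulating step by step:
Generation 0 (given above): 14 live cells
Generation 1: 18 live cells
........
.**.....
.***.**.
**.****.
.*.*..*.
..**....
Generation 2: 10 live cells
........
.*.*....
......*.
*......*
**....*.
..**....
Generation 3: 9 live cells
(generation 3 grid is the final answer)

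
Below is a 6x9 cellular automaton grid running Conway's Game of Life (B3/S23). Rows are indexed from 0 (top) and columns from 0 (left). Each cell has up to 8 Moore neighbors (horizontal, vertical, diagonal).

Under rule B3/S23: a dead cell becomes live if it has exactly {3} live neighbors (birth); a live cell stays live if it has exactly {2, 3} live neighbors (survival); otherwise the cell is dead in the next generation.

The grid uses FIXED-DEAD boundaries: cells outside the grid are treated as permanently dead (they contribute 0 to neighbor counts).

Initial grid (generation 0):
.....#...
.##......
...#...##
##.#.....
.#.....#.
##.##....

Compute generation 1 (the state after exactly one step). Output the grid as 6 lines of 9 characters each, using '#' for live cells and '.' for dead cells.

Answer: .........
..#......
#..#.....
##.....##
...##....
###......

Derivation:
Simulating step by step:
Generation 0 (given above): 15 live cells
Generation 1: 12 live cells
(generation 1 grid is the final answer)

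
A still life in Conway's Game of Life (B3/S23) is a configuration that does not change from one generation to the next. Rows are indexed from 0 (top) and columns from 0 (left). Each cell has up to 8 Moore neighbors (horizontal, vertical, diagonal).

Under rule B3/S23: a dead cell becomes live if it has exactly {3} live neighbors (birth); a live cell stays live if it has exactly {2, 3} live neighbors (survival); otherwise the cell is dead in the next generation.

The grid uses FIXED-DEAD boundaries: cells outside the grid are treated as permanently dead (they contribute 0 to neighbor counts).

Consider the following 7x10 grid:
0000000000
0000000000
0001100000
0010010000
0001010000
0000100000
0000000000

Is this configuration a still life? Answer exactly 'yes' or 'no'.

Compute generation 1 and compare to generation 0 (given above):
Generation 1:
0000000000
0000000000
0001100000
0010010000
0001010000
0000100000
0000000000
The grids are IDENTICAL -> still life.

Answer: yes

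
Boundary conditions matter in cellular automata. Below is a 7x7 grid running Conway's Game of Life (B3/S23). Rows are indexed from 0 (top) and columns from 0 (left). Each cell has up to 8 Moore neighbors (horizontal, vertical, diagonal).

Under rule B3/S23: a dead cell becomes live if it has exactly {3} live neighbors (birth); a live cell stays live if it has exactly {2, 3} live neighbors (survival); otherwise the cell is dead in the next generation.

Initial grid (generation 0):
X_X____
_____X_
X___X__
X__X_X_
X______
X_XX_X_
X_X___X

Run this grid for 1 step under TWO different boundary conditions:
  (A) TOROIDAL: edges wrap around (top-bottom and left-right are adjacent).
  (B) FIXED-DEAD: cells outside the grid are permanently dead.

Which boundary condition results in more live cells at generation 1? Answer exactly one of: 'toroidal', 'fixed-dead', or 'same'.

Answer: toroidal

Derivation:
Under TOROIDAL boundary, generation 1:
X______
_X____X
____XX_
XX__X__
X_XX___
X_XX___
X_X____
Population = 16

Under FIXED-DEAD boundary, generation 1:
_______
_X_____
____XX_
XX__X__
X_XX___
X_XX___
__XX___
Population = 14

Comparison: toroidal=16, fixed-dead=14 -> toroidal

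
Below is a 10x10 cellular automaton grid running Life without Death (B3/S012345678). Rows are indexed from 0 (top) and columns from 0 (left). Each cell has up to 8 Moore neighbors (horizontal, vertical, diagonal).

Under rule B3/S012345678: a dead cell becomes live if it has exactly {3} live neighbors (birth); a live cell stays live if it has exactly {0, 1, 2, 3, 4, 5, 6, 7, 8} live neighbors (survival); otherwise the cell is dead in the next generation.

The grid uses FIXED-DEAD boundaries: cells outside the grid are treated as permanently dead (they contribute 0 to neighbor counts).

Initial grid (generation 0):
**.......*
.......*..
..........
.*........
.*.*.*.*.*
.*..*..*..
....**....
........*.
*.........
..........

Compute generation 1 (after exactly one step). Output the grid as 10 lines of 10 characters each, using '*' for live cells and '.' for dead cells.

Simulating step by step:
Generation 0 (given above): 17 live cells
Generation 1: 25 live cells
(generation 1 grid is the final answer)

Answer: **.......*
.......*..
..........
.**.......
**.*******
.****..**.
....**....
........*.
*.........
..........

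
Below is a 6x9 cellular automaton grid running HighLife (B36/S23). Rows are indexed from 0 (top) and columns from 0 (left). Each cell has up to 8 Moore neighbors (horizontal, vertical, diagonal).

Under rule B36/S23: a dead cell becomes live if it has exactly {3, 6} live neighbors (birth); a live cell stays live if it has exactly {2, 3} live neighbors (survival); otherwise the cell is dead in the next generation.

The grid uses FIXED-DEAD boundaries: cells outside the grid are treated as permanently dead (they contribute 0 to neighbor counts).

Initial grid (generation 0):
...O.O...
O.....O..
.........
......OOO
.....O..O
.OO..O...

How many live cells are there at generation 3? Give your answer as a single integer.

Answer: 7

Derivation:
Simulating step by step:
Generation 0 (given above): 12 live cells
Generation 1: 6 live cells
.........
.........
......O..
......OOO
.....O..O
.........
Generation 2: 6 live cells
.........
.........
......O..
.....OO.O
......O.O
.........
Generation 3: 7 live cells
.........
.........
.....OOO.
.....OO..
.....OO..
.........
Population at generation 3: 7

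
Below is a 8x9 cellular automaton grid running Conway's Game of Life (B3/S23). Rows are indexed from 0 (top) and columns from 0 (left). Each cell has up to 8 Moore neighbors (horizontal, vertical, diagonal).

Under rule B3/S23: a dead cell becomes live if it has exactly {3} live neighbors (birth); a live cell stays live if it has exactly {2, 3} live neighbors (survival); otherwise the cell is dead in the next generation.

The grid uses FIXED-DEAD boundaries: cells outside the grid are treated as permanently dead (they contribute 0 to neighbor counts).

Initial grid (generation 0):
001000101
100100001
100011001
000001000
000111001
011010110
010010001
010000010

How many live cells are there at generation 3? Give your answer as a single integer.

Answer: 30

Derivation:
Simulating step by step:
Generation 0 (given above): 25 live cells
Generation 1: 24 live cells
000000010
010111001
000011000
000100100
001100010
011000111
110101101
000000000
Generation 2: 22 live cells
000010000
000101100
001000100
001101100
010100001
100011001
110001101
000000000
Generation 3: 30 live cells
000011000
000111100
001000010
010111110
010100110
101011101
110011110
000000000
Population at generation 3: 30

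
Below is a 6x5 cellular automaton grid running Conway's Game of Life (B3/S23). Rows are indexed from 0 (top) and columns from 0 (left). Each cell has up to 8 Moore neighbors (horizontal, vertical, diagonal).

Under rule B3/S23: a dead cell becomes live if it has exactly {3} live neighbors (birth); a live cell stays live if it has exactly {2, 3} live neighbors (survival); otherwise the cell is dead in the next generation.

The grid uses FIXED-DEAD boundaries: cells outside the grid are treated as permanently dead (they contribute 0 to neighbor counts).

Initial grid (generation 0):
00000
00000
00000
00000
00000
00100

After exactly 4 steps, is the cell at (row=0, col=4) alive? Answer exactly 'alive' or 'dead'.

Simulating step by step:
Generation 0 (given above): 1 live cells
Generation 1: 0 live cells
00000
00000
00000
00000
00000
00000
Generation 2: 0 live cells
00000
00000
00000
00000
00000
00000
Generation 3: 0 live cells
00000
00000
00000
00000
00000
00000
Generation 4: 0 live cells
00000
00000
00000
00000
00000
00000

Cell (0,4) at generation 4: 0 -> dead

Answer: dead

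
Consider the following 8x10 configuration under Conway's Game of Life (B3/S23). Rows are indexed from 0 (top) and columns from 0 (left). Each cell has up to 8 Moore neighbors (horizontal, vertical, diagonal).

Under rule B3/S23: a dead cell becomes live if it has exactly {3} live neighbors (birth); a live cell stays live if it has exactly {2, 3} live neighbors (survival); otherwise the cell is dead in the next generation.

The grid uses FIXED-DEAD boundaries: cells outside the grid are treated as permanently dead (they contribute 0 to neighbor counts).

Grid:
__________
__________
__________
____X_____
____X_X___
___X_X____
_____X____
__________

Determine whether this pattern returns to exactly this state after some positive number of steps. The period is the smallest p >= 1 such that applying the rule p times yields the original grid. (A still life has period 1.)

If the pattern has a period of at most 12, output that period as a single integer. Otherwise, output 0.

Answer: 2

Derivation:
Simulating and comparing each generation to the original:
Gen 0 (original, given above): 6 live cells
Gen 1: 6 live cells, differs from original
Gen 2: 6 live cells, MATCHES original -> period = 2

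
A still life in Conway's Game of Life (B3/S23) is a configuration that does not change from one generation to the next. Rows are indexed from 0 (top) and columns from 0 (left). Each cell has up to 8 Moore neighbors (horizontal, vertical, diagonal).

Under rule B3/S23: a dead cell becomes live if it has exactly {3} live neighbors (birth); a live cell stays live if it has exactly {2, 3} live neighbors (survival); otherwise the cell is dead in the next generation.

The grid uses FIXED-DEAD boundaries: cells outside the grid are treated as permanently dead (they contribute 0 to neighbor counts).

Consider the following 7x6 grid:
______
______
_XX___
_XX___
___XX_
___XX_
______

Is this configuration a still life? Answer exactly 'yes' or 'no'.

Compute generation 1 and compare to generation 0 (given above):
Generation 1:
______
______
_XX___
_X____
____X_
___XX_
______
Cell (3,2) differs: gen0=1 vs gen1=0 -> NOT a still life.

Answer: no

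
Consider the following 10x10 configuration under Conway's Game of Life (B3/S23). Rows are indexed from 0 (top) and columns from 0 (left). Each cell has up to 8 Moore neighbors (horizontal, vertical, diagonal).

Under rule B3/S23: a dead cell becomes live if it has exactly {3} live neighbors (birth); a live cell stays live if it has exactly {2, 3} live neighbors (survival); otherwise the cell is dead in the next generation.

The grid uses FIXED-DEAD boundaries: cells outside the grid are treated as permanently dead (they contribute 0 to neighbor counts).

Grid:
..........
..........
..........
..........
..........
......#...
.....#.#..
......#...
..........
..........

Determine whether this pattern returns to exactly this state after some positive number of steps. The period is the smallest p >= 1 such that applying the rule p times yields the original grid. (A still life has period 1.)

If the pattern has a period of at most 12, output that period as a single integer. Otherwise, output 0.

Simulating and comparing each generation to the original:
Gen 0 (original, given above): 4 live cells
Gen 1: 4 live cells, MATCHES original -> period = 1

Answer: 1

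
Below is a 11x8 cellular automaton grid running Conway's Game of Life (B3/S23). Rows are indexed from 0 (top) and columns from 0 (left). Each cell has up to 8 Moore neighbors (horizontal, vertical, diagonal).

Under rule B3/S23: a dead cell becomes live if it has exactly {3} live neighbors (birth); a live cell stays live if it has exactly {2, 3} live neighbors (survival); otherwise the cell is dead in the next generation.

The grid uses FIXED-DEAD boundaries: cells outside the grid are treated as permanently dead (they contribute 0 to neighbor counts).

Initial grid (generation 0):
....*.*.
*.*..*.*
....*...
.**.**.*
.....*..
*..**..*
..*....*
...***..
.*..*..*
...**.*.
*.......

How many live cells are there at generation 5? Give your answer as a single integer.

Simulating step by step:
Generation 0 (given above): 29 live cells
Generation 1: 31 live cells
.....**.
...****.
..*.*...
...****.
.**..*..
...**.*.
..*..**.
..*****.
..*...*.
...***..
........
Generation 2: 23 live cells
......*.
...*..*.
..*.....
.*....*.
..*.....
.*.**.*.
..*....*
.**.*..*
..*...*.
...***..
....*...
Generation 3: 26 live cells
........
........
..*.....
.**.....
.***.*..
.*.*....
....****
.**...**
.**...*.
...***..
...***..
Generation 4: 22 live cells
........
........
.**.....
........
*..**...
.*.*....
.*.***.*
.***....
.*..*.**
......*.
...*.*..
Generation 5: 22 live cells
........
........
........
.***....
..***...
**...*..
**......
**.....*
.*.*.***
....*.**
........
Population at generation 5: 22

Answer: 22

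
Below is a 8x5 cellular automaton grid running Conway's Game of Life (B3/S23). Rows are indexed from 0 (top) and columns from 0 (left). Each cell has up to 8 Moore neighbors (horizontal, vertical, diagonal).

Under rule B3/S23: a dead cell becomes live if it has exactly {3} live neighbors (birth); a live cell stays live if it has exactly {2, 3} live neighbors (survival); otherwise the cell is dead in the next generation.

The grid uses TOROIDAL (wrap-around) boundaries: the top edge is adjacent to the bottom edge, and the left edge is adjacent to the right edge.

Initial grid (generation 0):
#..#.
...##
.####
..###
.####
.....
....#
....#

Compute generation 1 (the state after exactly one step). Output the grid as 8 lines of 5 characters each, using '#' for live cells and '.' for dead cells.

Answer: #..#.
.#...
.#...
.....
##..#
#.#.#
.....
#..##

Derivation:
Simulating step by step:
Generation 0 (given above): 17 live cells
Generation 1: 13 live cells
(generation 1 grid is the final answer)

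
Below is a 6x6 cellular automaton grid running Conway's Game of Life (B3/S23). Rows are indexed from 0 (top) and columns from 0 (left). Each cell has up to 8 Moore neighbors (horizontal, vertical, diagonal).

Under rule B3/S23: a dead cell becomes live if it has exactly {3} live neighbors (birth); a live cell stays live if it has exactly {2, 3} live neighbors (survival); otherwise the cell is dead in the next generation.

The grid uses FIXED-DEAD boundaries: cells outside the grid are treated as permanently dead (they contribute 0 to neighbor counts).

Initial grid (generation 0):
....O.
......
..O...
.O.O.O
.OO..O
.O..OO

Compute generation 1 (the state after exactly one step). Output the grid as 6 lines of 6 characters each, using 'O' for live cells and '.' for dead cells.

Answer: ......
......
..O...
.O.OO.
OO.O.O
.OO.OO

Derivation:
Simulating step by step:
Generation 0 (given above): 11 live cells
Generation 1: 12 live cells
(generation 1 grid is the final answer)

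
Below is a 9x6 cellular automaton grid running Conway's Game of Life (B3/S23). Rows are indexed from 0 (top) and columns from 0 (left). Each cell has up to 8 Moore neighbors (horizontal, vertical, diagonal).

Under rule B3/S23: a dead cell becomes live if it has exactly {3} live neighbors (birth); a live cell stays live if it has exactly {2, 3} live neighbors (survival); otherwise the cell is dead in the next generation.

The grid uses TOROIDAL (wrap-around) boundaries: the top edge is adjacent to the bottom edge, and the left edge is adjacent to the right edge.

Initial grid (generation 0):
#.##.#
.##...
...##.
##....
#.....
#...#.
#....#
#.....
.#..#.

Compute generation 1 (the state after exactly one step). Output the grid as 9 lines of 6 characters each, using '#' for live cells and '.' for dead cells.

Answer: #..###
##...#
#..#..
##...#
#.....
##....
##....
##....
.####.

Derivation:
Simulating step by step:
Generation 0 (given above): 18 live cells
Generation 1: 23 live cells
(generation 1 grid is the final answer)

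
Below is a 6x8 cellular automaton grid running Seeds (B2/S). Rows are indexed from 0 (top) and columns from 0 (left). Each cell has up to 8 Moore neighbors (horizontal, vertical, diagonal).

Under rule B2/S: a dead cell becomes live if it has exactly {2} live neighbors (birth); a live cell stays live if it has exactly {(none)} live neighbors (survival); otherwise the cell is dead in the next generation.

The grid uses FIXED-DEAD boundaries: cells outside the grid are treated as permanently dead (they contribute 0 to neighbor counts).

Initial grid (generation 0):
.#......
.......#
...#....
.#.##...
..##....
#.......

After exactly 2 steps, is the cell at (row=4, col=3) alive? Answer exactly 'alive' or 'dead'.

Simulating step by step:
Generation 0 (given above): 9 live cells
Generation 1: 5 live cells
........
..#.....
........
........
#.......
.###....
Generation 2: 2 live cells
........
........
........
........
...#....
#.......

Cell (4,3) at generation 2: 1 -> alive

Answer: alive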